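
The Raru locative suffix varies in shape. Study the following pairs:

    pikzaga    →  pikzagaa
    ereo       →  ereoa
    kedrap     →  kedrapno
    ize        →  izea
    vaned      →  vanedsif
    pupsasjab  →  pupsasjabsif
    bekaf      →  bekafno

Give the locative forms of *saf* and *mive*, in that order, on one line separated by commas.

safno, mivea

Looking at the final sound of each stem: -no when the stem ends in a voiceless consonant (*kedrap*, *bekaf*); -sif when the stem ends in a voiced consonant (*vaned*, *pupsasjab*); -a when the stem ends in a vowel (*pikzaga*, *ereo*, *ize*).
Since the final sound of *saf* is /f/ (a voiceless consonant), it takes -no, giving *safno*.
The final sound of *mive* is /e/, which is a vowel, so the suffix is -a, giving *mivea*.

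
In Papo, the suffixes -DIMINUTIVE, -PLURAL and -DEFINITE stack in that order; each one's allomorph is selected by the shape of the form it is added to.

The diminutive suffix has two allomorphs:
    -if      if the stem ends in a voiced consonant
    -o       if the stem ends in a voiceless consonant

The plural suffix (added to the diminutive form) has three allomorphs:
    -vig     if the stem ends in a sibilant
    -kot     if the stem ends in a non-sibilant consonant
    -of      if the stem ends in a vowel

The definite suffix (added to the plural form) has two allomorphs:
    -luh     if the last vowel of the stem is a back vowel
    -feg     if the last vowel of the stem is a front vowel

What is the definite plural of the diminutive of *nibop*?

Since the final consonant of *nibop* is /p/ (voiceless), it takes -o, giving *nibopo*.
The diminutive form *nibopo* — final sound /o/ (a vowel) → -of → *nibopoof*.
The plural form *nibopoof* — last vowel /o/ (a back vowel) → -luh → *nibopoofluh*.

nibopoofluh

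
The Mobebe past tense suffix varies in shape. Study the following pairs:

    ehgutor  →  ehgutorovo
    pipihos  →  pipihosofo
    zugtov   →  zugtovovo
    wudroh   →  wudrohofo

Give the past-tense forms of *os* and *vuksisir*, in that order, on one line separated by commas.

The pattern is voicing of the final consonant: -ofo when the stem ends in a voiceless consonant (*pipihos*, *wudroh*); -ovo when the stem ends in a voiced consonant (*ehgutor*, *zugtov*).
*os*: final consonant = /s/, voiceless → -ofo → *osofo*.
*vuksisir* — final consonant /r/ (voiced) → -ovo → *vuksisirovo*.

osofo, vuksisirovo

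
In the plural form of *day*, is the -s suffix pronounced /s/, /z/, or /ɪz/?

/z/

The stem *day* ends in a voiced non-sibilant sound.
The plural suffix surfaces as /ɪz/ after sibilants, /s/ after other voiceless consonants, and /z/ after other voiced sounds.
So the plural -s on *day* is pronounced /z/.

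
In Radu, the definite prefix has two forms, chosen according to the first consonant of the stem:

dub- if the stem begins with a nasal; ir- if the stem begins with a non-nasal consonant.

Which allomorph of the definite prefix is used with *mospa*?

dub-

*mospa* — first consonant /m/ (a nasal) → dub-.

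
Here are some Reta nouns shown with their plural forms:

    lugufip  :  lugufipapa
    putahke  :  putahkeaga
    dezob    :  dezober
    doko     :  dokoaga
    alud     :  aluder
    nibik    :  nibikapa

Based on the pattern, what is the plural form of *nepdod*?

nepdoder

The pattern is voicing of the final sound: -apa when the stem ends in a voiceless consonant (*lugufip*, *nibik*); -er when the stem ends in a voiced consonant (*dezob*, *alud*); -aga when the stem ends in a vowel (*putahke*, *doko*).
The final sound of *nepdod* is /d/, which is a voiced consonant, so the suffix is -er, giving *nepdoder*.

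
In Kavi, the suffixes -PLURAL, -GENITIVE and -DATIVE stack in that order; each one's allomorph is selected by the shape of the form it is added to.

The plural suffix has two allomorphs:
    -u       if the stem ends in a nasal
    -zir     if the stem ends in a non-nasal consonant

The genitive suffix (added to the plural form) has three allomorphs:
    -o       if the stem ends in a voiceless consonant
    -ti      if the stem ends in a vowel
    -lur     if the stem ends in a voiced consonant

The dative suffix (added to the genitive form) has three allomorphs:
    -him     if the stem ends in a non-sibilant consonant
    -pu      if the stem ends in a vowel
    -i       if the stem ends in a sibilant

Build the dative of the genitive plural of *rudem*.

rudemutipu

*rudem* — final consonant /m/ (a nasal) → -u → *rudemu*.
The plural form *rudemu* — final sound /u/ (a vowel) → -ti → *rudemuti*.
The final sound of the genitive form *rudemuti* is /i/, which is a vowel, so the dative suffix is -pu, giving *rudemutipu*.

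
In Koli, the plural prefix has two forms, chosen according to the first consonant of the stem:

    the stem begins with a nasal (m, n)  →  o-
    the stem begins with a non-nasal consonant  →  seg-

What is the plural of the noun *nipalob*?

*nipalob*: first consonant = /n/, a nasal → o- → *onipalob*.

onipalob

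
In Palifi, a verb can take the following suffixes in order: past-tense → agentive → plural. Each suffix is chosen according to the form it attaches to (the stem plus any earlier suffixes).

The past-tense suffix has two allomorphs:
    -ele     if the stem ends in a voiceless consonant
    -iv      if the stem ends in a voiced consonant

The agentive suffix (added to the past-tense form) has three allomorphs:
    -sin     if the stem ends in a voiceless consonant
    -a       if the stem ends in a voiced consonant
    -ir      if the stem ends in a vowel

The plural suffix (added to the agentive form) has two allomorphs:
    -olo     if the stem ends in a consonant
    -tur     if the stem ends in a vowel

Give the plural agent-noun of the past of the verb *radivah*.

radivaheleirolo

The final consonant of *radivah* is /h/, which is voiceless, so the past-tense suffix is -ele, giving *radivahele*.
The past-tense form *radivahele* — final sound /e/ (a vowel) → -ir → *radivaheleir*.
The agentive form *radivaheleir* — final sound /r/ (a consonant) → -olo → *radivaheleirolo*.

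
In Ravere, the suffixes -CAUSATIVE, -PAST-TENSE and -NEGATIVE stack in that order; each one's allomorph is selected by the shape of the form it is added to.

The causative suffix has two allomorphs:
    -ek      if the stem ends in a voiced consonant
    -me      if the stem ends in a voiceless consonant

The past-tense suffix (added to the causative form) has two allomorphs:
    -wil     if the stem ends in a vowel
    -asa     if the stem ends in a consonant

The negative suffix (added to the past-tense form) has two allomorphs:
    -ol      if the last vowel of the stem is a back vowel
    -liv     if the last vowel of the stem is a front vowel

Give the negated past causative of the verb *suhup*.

suhupmewilliv

Since the final consonant of *suhup* is /p/ (voiceless), it takes -me, giving *suhupme*.
The causative form *suhupme* — final sound /e/ (a vowel) → -wil → *suhupmewil*.
Since the last vowel of the past-tense form *suhupmewil* is /i/ (a front vowel), it takes -liv, giving *suhupmewilliv*.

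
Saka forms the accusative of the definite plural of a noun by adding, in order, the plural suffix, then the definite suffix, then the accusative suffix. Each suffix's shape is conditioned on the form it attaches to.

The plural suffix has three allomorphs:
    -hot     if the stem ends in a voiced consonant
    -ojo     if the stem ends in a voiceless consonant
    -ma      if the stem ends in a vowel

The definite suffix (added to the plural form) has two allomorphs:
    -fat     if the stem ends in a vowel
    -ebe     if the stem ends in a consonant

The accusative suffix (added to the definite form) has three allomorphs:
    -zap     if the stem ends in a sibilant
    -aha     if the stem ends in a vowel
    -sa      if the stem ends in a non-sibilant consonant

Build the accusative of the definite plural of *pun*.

punhotebeaha

Since the final sound of *pun* is /n/ (a voiced consonant), it takes -hot, giving *punhot*.
The final sound of the plural form *punhot* is /t/, which is a consonant, so the definite suffix is -ebe, giving *punhotebe*.
The final sound of the definite form *punhotebe* is /e/, which is a vowel, so the accusative suffix is -aha, giving *punhotebeaha*.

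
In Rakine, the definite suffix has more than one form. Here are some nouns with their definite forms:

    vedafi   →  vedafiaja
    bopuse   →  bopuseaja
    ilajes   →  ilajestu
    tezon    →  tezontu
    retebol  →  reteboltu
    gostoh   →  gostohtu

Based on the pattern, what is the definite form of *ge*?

The pattern is consonant vs. vowel: -tu when the stem ends in a consonant (*ilajes*, *tezon*, *retebol*, *gostoh*); -aja when the stem ends in a vowel (*vedafi*, *bopuse*).
*ge*: final sound = /e/, a vowel → -aja → *geaja*.

geaja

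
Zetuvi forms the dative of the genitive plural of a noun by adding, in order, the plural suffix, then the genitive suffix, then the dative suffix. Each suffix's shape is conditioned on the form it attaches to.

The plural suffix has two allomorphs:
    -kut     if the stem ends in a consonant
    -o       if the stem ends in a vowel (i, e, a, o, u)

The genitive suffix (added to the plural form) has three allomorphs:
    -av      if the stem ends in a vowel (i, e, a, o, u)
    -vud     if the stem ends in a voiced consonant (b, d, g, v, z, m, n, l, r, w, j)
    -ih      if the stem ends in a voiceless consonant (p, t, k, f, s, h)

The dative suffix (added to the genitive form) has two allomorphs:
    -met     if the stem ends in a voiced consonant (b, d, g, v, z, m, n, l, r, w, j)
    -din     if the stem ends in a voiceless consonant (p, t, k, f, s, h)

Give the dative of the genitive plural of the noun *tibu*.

Since the final sound of *tibu* is /u/ (a vowel), it takes -o, giving *tibuo*.
Since the final sound of the plural form *tibuo* is /o/ (a vowel), it takes -av, giving *tibuoav*.
The genitive form *tibuoav*: final consonant = /v/, voiced → -met → *tibuoavmet*.

tibuoavmet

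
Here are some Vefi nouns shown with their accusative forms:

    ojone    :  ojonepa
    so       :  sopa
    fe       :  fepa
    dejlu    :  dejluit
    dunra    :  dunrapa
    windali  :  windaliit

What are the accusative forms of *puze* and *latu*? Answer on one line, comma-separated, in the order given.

puzepa, latuit

Looking at the last vowel of each stem: -it when the last vowel of the stem is a high vowel (*dejlu*, *windali*); -pa when the last vowel of the stem is a non-high vowel (*ojone*, *so*, *fe*, *dunra*).
*puze*: last vowel = /e/, a non-high vowel → -pa → *puzepa*.
*latu* — last vowel /u/ (a high vowel) → -it → *latuit*.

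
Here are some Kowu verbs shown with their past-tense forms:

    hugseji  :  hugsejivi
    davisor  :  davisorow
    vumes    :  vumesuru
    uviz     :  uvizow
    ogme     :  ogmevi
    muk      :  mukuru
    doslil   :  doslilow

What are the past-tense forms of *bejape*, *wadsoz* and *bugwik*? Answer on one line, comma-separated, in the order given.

bejapevi, wadsozow, bugwikuru

Looking at the final sound of each stem: -uru when the stem ends in a voiceless consonant (*vumes*, *muk*); -ow when the stem ends in a voiced consonant (*davisor*, *uviz*, *doslil*); -vi when the stem ends in a vowel (*hugseji*, *ogme*).
*bejape*: final sound = /e/, a vowel → -vi → *bejapevi*.
*wadsoz* — final sound /z/ (a voiced consonant) → -ow → *wadsozow*.
*bugwik* — final sound /k/ (a voiceless consonant) → -uru → *bugwikuru*.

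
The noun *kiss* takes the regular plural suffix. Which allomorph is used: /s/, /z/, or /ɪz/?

/ɪz/

The stem *kiss* ends in a sibilant (/s, z, ʃ, ʒ, tʃ, dʒ/).
The plural suffix surfaces as /ɪz/ after sibilants, /s/ after other voiceless consonants, and /z/ after other voiced sounds.
So the plural -s on *kiss* is pronounced /ɪz/.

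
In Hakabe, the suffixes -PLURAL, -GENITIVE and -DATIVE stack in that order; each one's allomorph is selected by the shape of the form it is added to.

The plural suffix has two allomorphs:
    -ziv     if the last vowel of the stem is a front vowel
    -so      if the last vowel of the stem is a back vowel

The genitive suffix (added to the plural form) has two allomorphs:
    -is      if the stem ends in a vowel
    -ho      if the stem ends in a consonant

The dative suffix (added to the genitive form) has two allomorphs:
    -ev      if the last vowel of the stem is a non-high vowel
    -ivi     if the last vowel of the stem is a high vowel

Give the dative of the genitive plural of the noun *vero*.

verosoisivi

*vero* — last vowel /o/ (a back vowel) → -so → *veroso*.
The final sound of the plural form *veroso* is /o/, which is a vowel, so the genitive suffix is -is, giving *verosois*.
The last vowel of the genitive form *verosois* is /i/, which is a high vowel, so the dative suffix is -ivi, giving *verosoisivi*.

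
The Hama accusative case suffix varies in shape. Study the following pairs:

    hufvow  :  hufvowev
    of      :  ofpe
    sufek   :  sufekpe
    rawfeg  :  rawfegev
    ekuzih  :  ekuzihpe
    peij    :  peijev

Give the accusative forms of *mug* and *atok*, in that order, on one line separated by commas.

mugev, atokpe

The alternation tracks the final consonant of the stem — -pe when the stem ends in a voiceless consonant (*of*, *sufek*, *ekuzih*); -ev when the stem ends in a voiced consonant (*hufvow*, *rawfeg*, *peij*).
*mug*: final consonant = /g/, voiced → -ev → *mugev*.
The final consonant of *atok* is /k/, which is voiceless, so the suffix is -pe, giving *atokpe*.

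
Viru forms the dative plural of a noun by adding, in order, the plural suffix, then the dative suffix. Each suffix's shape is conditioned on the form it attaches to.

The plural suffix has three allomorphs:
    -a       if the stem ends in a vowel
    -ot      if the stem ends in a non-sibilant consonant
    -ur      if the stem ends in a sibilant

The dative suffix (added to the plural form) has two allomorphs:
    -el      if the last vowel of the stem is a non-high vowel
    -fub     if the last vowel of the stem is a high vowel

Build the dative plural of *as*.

asurfub

*as* — final sound /s/ (a sibilant) → -ur → *asur*.
The last vowel of the plural form *asur* is /u/, which is a high vowel, so the dative suffix is -fub, giving *asurfub*.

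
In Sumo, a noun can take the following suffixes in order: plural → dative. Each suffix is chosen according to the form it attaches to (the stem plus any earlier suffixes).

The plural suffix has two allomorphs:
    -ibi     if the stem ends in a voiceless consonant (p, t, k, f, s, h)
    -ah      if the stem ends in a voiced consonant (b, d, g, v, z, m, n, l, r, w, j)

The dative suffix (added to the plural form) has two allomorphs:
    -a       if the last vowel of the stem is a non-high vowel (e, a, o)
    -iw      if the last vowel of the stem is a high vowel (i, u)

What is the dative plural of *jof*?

jofibiiw

*jof*: final consonant = /f/, voiceless → -ibi → *jofibi*.
The plural form *jofibi*: last vowel = /i/, a high vowel → -iw → *jofibiiw*.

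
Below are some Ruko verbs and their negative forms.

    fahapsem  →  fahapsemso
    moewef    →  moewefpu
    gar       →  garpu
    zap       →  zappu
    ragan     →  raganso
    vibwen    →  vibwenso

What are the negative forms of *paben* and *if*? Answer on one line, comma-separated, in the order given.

pabenso, ifpu

The alternation tracks the final consonant of the stem — -so when the stem ends in a nasal (*fahapsem*, *ragan*, *vibwen*); -pu when the stem ends in a non-nasal consonant (*moewef*, *gar*, *zap*).
*paben*: final consonant = /n/, a nasal → -so → *pabenso*.
The final consonant of *if* is /f/, which is non-nasal, so the suffix is -pu, giving *ifpu*.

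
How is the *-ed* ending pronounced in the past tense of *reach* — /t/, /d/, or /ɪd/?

The stem *reach* ends in a voiceless consonant other than /t/.
The -ed suffix is realized as /ɪd/ after /t, d/; as /t/ after other voiceless consonants; and as /d/ after other voiced sounds.
So -ed on *reach* is pronounced /t/.

/t/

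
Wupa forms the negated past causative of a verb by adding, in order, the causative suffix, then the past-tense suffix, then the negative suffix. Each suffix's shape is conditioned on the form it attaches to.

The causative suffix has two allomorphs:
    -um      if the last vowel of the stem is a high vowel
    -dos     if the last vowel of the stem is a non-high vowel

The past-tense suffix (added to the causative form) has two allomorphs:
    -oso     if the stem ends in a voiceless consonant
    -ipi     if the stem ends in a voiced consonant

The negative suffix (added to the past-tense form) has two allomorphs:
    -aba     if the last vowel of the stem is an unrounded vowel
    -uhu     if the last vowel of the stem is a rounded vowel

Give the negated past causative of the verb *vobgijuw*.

vobgijuwumipiaba

*vobgijuw*: last vowel = /u/, a high vowel → -um → *vobgijuwum*.
The final consonant of the causative form *vobgijuwum* is /m/, which is voiced, so the past-tense suffix is -ipi, giving *vobgijuwumipi*.
The last vowel of the past-tense form *vobgijuwumipi* is /i/, which is an unrounded vowel, so the negative suffix is -aba, giving *vobgijuwumipiaba*.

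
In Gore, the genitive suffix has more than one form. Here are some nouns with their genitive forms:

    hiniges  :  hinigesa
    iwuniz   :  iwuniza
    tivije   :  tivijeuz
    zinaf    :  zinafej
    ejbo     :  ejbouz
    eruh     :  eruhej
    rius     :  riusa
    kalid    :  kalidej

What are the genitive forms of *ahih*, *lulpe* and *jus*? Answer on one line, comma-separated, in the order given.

ahihej, lulpeuz, jusa

The suffix is conditioned by the final sound: -a when the stem ends in a sibilant (*hiniges*, *iwuniz*, *rius*); -ej when the stem ends in a non-sibilant consonant (*zinaf*, *eruh*, *kalid*); -uz when the stem ends in a vowel (*tivije*, *ejbo*).
*ahih*: final sound = /h/, a non-sibilant consonant → -ej → *ahihej*.
The final sound of *lulpe* is /e/, which is a vowel, so the suffix is -uz, giving *lulpeuz*.
Since the final sound of *jus* is /s/ (a sibilant), it takes -a, giving *jusa*.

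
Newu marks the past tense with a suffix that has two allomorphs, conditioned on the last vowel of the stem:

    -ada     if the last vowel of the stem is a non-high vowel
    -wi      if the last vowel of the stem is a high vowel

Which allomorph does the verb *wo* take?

-ada

*wo* — last vowel /o/ (a non-high vowel) → -ada.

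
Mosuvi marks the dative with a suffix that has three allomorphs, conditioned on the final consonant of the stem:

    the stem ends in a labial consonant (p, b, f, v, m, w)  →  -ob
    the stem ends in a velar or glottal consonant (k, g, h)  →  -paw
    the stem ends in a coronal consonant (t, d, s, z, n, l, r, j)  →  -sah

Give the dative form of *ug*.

The final consonant of *ug* is /g/, which is velar/glottal, so the suffix is -paw, giving *ugpaw*.

ugpaw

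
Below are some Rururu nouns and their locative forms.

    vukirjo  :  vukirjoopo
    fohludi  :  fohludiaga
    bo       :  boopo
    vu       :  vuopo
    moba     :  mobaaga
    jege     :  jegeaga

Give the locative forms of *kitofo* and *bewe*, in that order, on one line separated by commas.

Looking at the last vowel of each stem: -opo when the last vowel of the stem is a rounded vowel (*vukirjo*, *bo*, *vu*); -aga when the last vowel of the stem is an unrounded vowel (*fohludi*, *moba*, *jege*).
Since the last vowel of *kitofo* is /o/ (a rounded vowel), it takes -opo, giving *kitofoopo*.
The last vowel of *bewe* is /e/, which is an unrounded vowel, so the suffix is -aga, giving *beweaga*.

kitofoopo, beweaga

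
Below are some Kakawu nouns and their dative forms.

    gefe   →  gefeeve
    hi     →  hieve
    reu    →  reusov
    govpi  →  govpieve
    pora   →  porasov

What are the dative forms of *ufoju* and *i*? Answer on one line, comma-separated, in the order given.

The pattern is front/back vowel harmony: -eve when the last vowel of the stem is a front vowel (*gefe*, *hi*, *govpi*); -sov when the last vowel of the stem is a back vowel (*reu*, *pora*).
The last vowel of *ufoju* is /u/, which is a back vowel, so the suffix is -sov, giving *ufojusov*.
*i* — last vowel /i/ (a front vowel) → -eve → *ieve*.

ufojusov, ieve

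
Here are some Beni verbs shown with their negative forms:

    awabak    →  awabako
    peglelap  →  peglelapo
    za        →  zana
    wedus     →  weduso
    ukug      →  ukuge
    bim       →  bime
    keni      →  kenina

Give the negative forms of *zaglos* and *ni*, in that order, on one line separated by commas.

The suffix is conditioned by the final sound: -o when the stem ends in a voiceless consonant (*awabak*, *peglelap*, *wedus*); -e when the stem ends in a voiced consonant (*ukug*, *bim*); -na when the stem ends in a vowel (*za*, *keni*).
The final sound of *zaglos* is /s/, which is a voiceless consonant, so the suffix is -o, giving *zagloso*.
The final sound of *ni* is /i/, which is a vowel, so the suffix is -na, giving *nina*.

zagloso, nina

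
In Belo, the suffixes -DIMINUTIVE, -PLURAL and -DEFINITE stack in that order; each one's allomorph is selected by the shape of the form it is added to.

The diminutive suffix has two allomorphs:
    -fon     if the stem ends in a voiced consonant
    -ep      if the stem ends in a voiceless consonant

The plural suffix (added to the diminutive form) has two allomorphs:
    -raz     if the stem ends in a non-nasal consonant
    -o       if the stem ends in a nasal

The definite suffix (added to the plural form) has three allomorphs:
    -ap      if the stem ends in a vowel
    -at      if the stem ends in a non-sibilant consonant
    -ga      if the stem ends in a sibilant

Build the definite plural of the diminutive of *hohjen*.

hohjenfonoap

*hohjen*: final consonant = /n/, voiced → -fon → *hohjenfon*.
Since the final consonant of the diminutive form *hohjenfon* is /n/ (a nasal), it takes -o, giving *hohjenfono*.
The plural form *hohjenfono*: final sound = /o/, a vowel → -ap → *hohjenfonoap*.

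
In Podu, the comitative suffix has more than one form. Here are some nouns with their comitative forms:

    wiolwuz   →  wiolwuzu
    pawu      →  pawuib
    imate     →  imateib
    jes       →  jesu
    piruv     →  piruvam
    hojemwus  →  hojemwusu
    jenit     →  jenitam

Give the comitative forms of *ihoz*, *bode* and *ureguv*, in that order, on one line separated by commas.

ihozu, bodeib, ureguvam

Looking at the final sound of each stem: -u when the stem ends in a sibilant (*wiolwuz*, *jes*, *hojemwus*); -am when the stem ends in a non-sibilant consonant (*piruv*, *jenit*); -ib when the stem ends in a vowel (*pawu*, *imate*).
*ihoz*: final sound = /z/, a sibilant → -u → *ihozu*.
The final sound of *bode* is /e/, which is a vowel, so the suffix is -ib, giving *bodeib*.
*ureguv* — final sound /v/ (a non-sibilant consonant) → -am → *ureguvam*.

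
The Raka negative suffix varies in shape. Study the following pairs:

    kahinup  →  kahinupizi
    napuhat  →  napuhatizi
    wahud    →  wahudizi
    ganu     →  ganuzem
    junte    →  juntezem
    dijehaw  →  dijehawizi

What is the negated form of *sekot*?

The alternation tracks the final sound of the stem — -izi when the stem ends in a consonant (*kahinup*, *napuhat*, *wahud*, *dijehaw*); -zem when the stem ends in a vowel (*ganu*, *junte*).
The final sound of *sekot* is /t/, which is a consonant, so the suffix is -izi, giving *sekotizi*.

sekotizi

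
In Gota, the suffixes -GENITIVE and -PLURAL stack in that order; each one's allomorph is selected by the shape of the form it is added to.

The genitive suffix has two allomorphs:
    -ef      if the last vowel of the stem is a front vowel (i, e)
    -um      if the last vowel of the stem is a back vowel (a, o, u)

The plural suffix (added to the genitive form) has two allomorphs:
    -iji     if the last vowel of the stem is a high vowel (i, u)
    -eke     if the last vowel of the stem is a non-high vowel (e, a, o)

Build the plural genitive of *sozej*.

The last vowel of *sozej* is /e/, which is a front vowel, so the genitive suffix is -ef, giving *sozejef*.
The genitive form *sozejef*: last vowel = /e/, a non-high vowel → -eke → *sozejefeke*.

sozejefeke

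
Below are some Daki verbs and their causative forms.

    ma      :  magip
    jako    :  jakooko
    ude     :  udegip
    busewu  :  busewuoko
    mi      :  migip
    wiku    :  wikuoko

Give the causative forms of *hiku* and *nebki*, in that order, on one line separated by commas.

hikuoko, nebkigip

The pattern is rounding harmony: -oko when the last vowel of the stem is a rounded vowel (*jako*, *busewu*, *wiku*); -gip when the last vowel of the stem is an unrounded vowel (*ma*, *ude*, *mi*).
*hiku*: last vowel = /u/, a rounded vowel → -oko → *hikuoko*.
*nebki*: last vowel = /i/, an unrounded vowel → -gip → *nebkigip*.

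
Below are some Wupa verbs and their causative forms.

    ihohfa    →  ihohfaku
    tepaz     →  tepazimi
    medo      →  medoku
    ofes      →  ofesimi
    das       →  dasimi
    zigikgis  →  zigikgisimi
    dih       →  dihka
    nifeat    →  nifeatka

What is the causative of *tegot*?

tegotka

The suffix is conditioned by the final sound: -imi when the stem ends in a sibilant (*tepaz*, *ofes*, *das*, *zigikgis*); -ka when the stem ends in a non-sibilant consonant (*dih*, *nifeat*); -ku when the stem ends in a vowel (*ihohfa*, *medo*).
The final sound of *tegot* is /t/, which is a non-sibilant consonant, so the suffix is -ka, giving *tegotka*.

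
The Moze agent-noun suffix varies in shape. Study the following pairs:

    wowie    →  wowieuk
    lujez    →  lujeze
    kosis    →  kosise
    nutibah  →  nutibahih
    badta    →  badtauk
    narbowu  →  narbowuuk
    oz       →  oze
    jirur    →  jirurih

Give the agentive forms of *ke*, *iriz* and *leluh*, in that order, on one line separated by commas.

Looking at the final sound of each stem: -e when the stem ends in a sibilant (*lujez*, *kosis*, *oz*); -ih when the stem ends in a non-sibilant consonant (*nutibah*, *jirur*); -uk when the stem ends in a vowel (*wowie*, *badta*, *narbowu*).
Since the final sound of *ke* is /e/ (a vowel), it takes -uk, giving *keuk*.
The final sound of *iriz* is /z/, which is a sibilant, so the suffix is -e, giving *irize*.
*leluh* — final sound /h/ (a non-sibilant consonant) → -ih → *leluhih*.

keuk, irize, leluhih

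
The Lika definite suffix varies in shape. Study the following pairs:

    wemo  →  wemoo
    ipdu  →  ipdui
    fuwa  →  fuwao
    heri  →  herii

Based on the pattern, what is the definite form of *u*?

The suffix is conditioned by the last vowel: -i when the last vowel of the stem is a high vowel (*ipdu*, *heri*); -o when the last vowel of the stem is a non-high vowel (*wemo*, *fuwa*).
The last vowel of *u* is /u/, which is a high vowel, so the suffix is -i, giving *ui*.

ui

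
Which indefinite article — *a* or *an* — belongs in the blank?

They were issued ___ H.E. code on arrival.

an

The indefinite article is chosen by the initial *sound* of the following word, not its spelling.
The initialism *H.E.* is read letter by letter; the first letter, H, is pronounced /eɪtʃ/, which begins with a vowel sound.
So the article is *an*: They were issued an H.E. code on arrival.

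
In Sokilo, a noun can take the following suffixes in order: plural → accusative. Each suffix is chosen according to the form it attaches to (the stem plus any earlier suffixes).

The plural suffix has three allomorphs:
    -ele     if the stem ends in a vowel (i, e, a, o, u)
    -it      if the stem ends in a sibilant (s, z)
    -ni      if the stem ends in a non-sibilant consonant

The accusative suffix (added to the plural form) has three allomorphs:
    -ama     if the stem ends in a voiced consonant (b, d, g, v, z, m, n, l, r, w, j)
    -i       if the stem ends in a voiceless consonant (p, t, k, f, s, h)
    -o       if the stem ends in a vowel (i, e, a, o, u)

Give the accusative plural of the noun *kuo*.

kuoeleo

*kuo* — final sound /o/ (a vowel) → -ele → *kuoele*.
Since the final sound of the plural form *kuoele* is /e/ (a vowel), it takes -o, giving *kuoeleo*.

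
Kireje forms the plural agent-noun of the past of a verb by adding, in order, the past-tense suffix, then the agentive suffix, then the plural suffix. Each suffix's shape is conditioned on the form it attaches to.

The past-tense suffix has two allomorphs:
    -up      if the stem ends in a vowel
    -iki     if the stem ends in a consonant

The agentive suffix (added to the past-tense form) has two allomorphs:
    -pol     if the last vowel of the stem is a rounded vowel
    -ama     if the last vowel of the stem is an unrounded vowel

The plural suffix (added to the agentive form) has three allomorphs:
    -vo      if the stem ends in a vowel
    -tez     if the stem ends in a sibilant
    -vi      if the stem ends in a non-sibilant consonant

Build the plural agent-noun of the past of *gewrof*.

*gewrof*: final sound = /f/, a consonant → -iki → *gewrofiki*.
The past-tense form *gewrofiki*: last vowel = /i/, an unrounded vowel → -ama → *gewrofikiama*.
The agentive form *gewrofikiama*: final sound = /a/, a vowel → -vo → *gewrofikiamavo*.

gewrofikiamavo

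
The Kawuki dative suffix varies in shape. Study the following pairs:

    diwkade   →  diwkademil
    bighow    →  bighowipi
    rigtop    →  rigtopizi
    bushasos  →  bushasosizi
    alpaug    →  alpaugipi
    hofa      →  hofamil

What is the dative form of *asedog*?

asedogipi

The suffix is conditioned by the final sound: -izi when the stem ends in a voiceless consonant (*rigtop*, *bushasos*); -ipi when the stem ends in a voiced consonant (*bighow*, *alpaug*); -mil when the stem ends in a vowel (*diwkade*, *hofa*).
Since the final sound of *asedog* is /g/ (a voiced consonant), it takes -ipi, giving *asedogipi*.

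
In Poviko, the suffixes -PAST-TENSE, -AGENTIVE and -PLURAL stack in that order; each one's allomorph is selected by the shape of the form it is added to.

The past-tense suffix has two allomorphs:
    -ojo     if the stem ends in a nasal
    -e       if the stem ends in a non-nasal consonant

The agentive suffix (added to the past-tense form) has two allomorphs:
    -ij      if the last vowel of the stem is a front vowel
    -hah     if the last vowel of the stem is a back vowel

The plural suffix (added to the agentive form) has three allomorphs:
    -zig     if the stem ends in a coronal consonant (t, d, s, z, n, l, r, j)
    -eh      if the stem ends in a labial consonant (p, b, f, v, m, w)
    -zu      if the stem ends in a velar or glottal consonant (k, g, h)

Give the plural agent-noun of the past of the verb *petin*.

Since the final consonant of *petin* is /n/ (a nasal), it takes -ojo, giving *petinojo*.
The last vowel of the past-tense form *petinojo* is /o/, which is a back vowel, so the agentive suffix is -hah, giving *petinojohah*.
The final consonant of the agentive form *petinojohah* is /h/, which is velar/glottal, so the plural suffix is -zu, giving *petinojohahzu*.

petinojohahzu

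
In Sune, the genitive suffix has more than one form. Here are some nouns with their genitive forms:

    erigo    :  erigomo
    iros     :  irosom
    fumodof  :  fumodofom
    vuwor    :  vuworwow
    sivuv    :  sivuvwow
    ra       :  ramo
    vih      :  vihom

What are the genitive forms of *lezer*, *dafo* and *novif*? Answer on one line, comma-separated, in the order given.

The pattern is voicing of the final sound: -om when the stem ends in a voiceless consonant (*iros*, *fumodof*, *vih*); -wow when the stem ends in a voiced consonant (*vuwor*, *sivuv*); -mo when the stem ends in a vowel (*erigo*, *ra*).
*lezer*: final sound = /r/, a voiced consonant → -wow → *lezerwow*.
*dafo*: final sound = /o/, a vowel → -mo → *dafomo*.
*novif* — final sound /f/ (a voiceless consonant) → -om → *novifom*.

lezerwow, dafomo, novifom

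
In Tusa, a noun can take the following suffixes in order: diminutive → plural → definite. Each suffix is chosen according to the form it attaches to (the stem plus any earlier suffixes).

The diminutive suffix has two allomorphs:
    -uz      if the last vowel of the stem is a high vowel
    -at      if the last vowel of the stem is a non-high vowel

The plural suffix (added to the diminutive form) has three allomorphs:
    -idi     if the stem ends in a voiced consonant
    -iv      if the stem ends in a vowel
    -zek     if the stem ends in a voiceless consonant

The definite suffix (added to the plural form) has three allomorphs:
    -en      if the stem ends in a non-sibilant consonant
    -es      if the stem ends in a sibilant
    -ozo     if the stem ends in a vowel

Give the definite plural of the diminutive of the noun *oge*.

ogeatzeken

*oge*: last vowel = /e/, a non-high vowel → -at → *ogeat*.
Since the final sound of the diminutive form *ogeat* is /t/ (a voiceless consonant), it takes -zek, giving *ogeatzek*.
The plural form *ogeatzek*: final sound = /k/, a non-sibilant consonant → -en → *ogeatzeken*.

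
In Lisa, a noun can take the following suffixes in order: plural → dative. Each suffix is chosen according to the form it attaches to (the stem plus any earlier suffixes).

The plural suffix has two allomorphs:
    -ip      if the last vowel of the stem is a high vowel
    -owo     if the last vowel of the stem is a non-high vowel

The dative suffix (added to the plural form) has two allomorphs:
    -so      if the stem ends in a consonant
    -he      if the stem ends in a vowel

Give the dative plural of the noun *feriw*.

The last vowel of *feriw* is /i/, which is a high vowel, so the plural suffix is -ip, giving *feriwip*.
The plural form *feriwip* — final sound /p/ (a consonant) → -so → *feriwipso*.

feriwipso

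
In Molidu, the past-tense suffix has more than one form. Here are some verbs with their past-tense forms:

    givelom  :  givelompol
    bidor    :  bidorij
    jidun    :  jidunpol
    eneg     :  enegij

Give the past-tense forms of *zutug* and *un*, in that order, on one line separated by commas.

zutugij, unpol

The pattern is nasality of the final consonant: -pol when the stem ends in a nasal (*givelom*, *jidun*); -ij when the stem ends in a non-nasal consonant (*bidor*, *eneg*).
Since the final consonant of *zutug* is /g/ (non-nasal), it takes -ij, giving *zutugij*.
*un*: final consonant = /n/, a nasal → -pol → *unpol*.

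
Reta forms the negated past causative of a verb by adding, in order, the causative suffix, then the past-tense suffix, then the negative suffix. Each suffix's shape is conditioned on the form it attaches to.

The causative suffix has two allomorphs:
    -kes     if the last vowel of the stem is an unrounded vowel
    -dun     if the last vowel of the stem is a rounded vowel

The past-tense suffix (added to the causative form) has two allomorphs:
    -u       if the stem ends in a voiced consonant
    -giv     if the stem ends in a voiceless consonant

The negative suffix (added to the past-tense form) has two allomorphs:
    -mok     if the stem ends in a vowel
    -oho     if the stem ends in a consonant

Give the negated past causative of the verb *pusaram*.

Since the last vowel of *pusaram* is /a/ (an unrounded vowel), it takes -kes, giving *pusaramkes*.
The causative form *pusaramkes*: final consonant = /s/, voiceless → -giv → *pusaramkesgiv*.
The final sound of the past-tense form *pusaramkesgiv* is /v/, which is a consonant, so the negative suffix is -oho, giving *pusaramkesgivoho*.

pusaramkesgivoho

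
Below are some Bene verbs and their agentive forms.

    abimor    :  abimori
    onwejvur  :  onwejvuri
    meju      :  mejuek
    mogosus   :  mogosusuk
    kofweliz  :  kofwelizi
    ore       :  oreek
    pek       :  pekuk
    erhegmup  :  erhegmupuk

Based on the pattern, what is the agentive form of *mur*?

The alternation tracks the final sound of the stem — -uk when the stem ends in a voiceless consonant (*mogosus*, *pek*, *erhegmup*); -i when the stem ends in a voiced consonant (*abimor*, *onwejvur*, *kofweliz*); -ek when the stem ends in a vowel (*meju*, *ore*).
*mur* — final sound /r/ (a voiced consonant) → -i → *muri*.

muri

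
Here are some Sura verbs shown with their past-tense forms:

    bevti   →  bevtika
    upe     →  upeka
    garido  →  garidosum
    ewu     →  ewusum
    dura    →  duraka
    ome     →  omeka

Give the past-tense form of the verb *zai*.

zaika

The suffix is conditioned by the last vowel: -sum when the last vowel of the stem is a rounded vowel (*garido*, *ewu*); -ka when the last vowel of the stem is an unrounded vowel (*bevti*, *upe*, *dura*, *ome*).
*zai* — last vowel /i/ (an unrounded vowel) → -ka → *zaika*.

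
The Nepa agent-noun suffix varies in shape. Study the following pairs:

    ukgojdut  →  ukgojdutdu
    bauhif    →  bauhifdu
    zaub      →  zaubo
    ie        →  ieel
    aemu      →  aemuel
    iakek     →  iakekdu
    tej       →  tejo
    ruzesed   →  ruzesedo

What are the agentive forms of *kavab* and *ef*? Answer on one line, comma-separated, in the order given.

kavabo, efdu

The alternation tracks the final sound of the stem — -du when the stem ends in a voiceless consonant (*ukgojdut*, *bauhif*, *iakek*); -o when the stem ends in a voiced consonant (*zaub*, *tej*, *ruzesed*); -el when the stem ends in a vowel (*ie*, *aemu*).
Since the final sound of *kavab* is /b/ (a voiced consonant), it takes -o, giving *kavabo*.
The final sound of *ef* is /f/, which is a voiceless consonant, so the suffix is -du, giving *efdu*.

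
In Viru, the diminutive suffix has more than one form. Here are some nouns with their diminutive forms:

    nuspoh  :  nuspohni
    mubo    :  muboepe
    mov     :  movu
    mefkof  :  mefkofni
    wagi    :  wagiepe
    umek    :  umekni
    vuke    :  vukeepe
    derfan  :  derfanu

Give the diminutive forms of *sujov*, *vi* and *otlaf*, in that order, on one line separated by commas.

The suffix is conditioned by the final sound: -ni when the stem ends in a voiceless consonant (*nuspoh*, *mefkof*, *umek*); -u when the stem ends in a voiced consonant (*mov*, *derfan*); -epe when the stem ends in a vowel (*mubo*, *wagi*, *vuke*).
*sujov* — final sound /v/ (a voiced consonant) → -u → *sujovu*.
*vi* — final sound /i/ (a vowel) → -epe → *viepe*.
The final sound of *otlaf* is /f/, which is a voiceless consonant, so the suffix is -ni, giving *otlafni*.

sujovu, viepe, otlafni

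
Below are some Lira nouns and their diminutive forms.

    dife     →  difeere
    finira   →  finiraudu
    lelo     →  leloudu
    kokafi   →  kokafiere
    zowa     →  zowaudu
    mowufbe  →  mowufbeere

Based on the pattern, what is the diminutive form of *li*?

The pattern is front/back vowel harmony: -ere when the last vowel of the stem is a front vowel (*dife*, *kokafi*, *mowufbe*); -udu when the last vowel of the stem is a back vowel (*finira*, *lelo*, *zowa*).
*li* — last vowel /i/ (a front vowel) → -ere → *liere*.

liere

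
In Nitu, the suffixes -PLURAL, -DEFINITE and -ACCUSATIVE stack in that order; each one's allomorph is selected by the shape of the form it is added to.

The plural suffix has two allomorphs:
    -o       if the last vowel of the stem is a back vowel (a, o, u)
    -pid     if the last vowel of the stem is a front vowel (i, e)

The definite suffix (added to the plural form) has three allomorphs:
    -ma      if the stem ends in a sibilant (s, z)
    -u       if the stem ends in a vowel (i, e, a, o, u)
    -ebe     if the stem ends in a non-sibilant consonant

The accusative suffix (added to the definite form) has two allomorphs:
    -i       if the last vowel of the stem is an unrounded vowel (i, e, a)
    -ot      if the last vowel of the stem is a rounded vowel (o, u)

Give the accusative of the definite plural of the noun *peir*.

*peir* — last vowel /i/ (a front vowel) → -pid → *peirpid*.
The final sound of the plural form *peirpid* is /d/, which is a non-sibilant consonant, so the definite suffix is -ebe, giving *peirpidebe*.
The definite form *peirpidebe*: last vowel = /e/, an unrounded vowel → -i → *peirpidebei*.

peirpidebei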